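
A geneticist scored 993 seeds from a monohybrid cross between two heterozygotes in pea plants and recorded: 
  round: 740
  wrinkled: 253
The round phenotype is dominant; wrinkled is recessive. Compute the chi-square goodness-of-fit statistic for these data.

For a monohybrid cross between heterozygotes with complete dominance, the expected phenotypic ratio is 3:1.
Expected counts for N = 993 under a 3:1 ratio (total parts = 4):
  round: 993 × 3/4 = 744.75
  wrinkled: 993 × 1/4 = 248.25
χ² = Σ (O − E)² / E
  round: (740 − 744.75)² / 744.75 = 0.0303
  wrinkled: (253 − 248.25)² / 248.25 = 0.0909
χ² = 0.0303 + 0.0909 = 0.1212 ≈ 0.121

0.121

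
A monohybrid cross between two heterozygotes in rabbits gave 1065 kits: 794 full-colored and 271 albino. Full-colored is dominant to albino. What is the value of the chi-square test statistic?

For a monohybrid cross between heterozygotes with complete dominance, the expected phenotypic ratio is 3:1.
Under the 3:1 hypothesis (Σ ratio = 4, N = 1065):
  full-colored: 1065 × 3/4 = 798.75
  albino: 1065 × 1/4 = 266.25
χ² = Σ (O − E)² / E
  full-colored: (794 − 798.75)² / 798.75 = 0.0282
  albino: (271 − 266.25)² / 266.25 = 0.0847
χ² = 0.0282 + 0.0847 = 0.1129 ≈ 0.113

0.113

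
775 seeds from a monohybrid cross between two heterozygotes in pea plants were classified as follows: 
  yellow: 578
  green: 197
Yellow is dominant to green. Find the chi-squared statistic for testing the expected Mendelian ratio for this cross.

0.073

For a monohybrid cross between heterozygotes with complete dominance, the expected phenotypic ratio is 3:1.
Under the 3:1 hypothesis (Σ ratio = 4, N = 775):
  yellow: 775 × 3/4 = 581.25
  green: 775 × 1/4 = 193.75
χ² = Σ (O − E)² / E
  yellow: (578 − 581.25)² / 581.25 = 0.0182
  green: (197 − 193.75)² / 193.75 = 0.0545
χ² = 0.0182 + 0.0545 = 0.0727 ≈ 0.073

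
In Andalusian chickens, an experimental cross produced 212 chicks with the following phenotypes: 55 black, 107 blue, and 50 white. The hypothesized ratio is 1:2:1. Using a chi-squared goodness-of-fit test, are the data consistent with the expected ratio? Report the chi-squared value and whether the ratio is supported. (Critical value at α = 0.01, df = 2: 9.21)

Total ratio parts = 4. Expected numbers out of 212:
  black: 212 × 1/4 = 53
  blue: 212 × 2/4 = 106
  white: 212 × 1/4 = 53
χ² = Σ (O − E)² / E
  black: (55 − 53)² / 53 = 0.0755
  blue: (107 − 106)² / 106 = 0.0094
  white: (50 − 53)² / 53 = 0.1698
χ² = 0.0755 + 0.0094 + 0.1698 = 0.2547 ≈ 0.255
Degrees of freedom = 3 − 1 = 2; critical value at α = 0.01 is 9.21.
Since 0.255 < 9.21, we fail to reject the null hypothesis — the data are consistent with the 1:2:1 ratio.

0.255; consistent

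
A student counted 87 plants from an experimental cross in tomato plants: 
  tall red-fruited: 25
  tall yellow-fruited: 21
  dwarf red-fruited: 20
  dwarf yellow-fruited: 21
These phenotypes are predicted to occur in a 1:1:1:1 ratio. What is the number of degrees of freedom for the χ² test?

A goodness-of-fit test with 4 phenotype classes has df = 4 − 1 = 3.

3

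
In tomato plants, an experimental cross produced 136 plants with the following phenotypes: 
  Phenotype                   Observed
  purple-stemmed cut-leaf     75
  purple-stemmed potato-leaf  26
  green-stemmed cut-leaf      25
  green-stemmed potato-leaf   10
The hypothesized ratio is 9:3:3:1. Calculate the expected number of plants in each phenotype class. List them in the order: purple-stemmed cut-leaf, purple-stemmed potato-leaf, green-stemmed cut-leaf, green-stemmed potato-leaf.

76.5, 25.5, 25.5, 8.5

Total ratio parts = 16. Expected numbers out of 136:
  purple-stemmed cut-leaf: 136 × 9/16 = 76.5
  purple-stemmed potato-leaf: 136 × 3/16 = 25.5
  green-stemmed cut-leaf: 136 × 3/16 = 25.5
  green-stemmed potato-leaf: 136 × 1/16 = 8.5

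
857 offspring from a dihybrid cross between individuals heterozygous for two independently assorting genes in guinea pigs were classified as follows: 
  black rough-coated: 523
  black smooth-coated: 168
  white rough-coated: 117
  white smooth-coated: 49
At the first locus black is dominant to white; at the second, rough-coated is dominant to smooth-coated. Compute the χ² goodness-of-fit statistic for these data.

A dihybrid F₂ with independent assortment and complete dominance at both loci gives a 9:3:3:1 phenotypic ratio.
The 9:3:3:1 ratio has 16 parts, so with N = 857 the expected counts are:
  black rough-coated: 857 × 9/16 = 482.0625
  black smooth-coated: 857 × 3/16 = 160.6875
  white rough-coated: 857 × 3/16 = 160.6875
  white smooth-coated: 857 × 1/16 = 53.5625
χ² = Σ (O − E)² / E
  black rough-coated: (523 − 482.0625)² / 482.0625 = 3.4765
  black smooth-coated: (168 − 160.6875)² / 160.6875 = 0.3328
  white rough-coated: (117 − 160.6875)² / 160.6875 = 11.8777
  white smooth-coated: (49 − 53.5625)² / 53.5625 = 0.3886
χ² = 3.4765 + 0.3328 + 11.8777 + 0.3886 = 16.0756 ≈ 16.076

16.076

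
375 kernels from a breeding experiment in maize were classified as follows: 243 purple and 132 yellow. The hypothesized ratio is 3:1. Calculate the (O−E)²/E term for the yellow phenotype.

The 3:1 ratio has 4 parts, so with N = 375 the expected counts are:
  purple: 375 × 3/4 = 281.25
  yellow: 375 × 1/4 = 93.75
Contribution of yellow: (132 − 93.75)² / 93.75 = 15.6060

15.606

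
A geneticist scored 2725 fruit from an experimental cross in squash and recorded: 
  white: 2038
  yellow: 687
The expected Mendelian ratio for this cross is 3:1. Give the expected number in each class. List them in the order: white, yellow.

2043.75, 681.25

Expected counts for N = 2725 under a 3:1 ratio (total parts = 4):
  white: 2725 × 3/4 = 2043.75
  yellow: 2725 × 1/4 = 681.25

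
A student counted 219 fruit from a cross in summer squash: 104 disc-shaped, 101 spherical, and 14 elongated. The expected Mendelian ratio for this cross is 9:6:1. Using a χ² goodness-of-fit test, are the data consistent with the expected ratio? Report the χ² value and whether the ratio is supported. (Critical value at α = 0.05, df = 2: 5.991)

Under the 9:6:1 hypothesis (Σ ratio = 16, N = 219):
  disc-shaped: 219 × 9/16 = 123.1875
  spherical: 219 × 6/16 = 82.125
  elongated: 219 × 1/16 = 13.6875
χ² = Σ (O − E)² / E
  disc-shaped: (104 − 123.1875)² / 123.1875 = 2.9886
  spherical: (101 − 82.125)² / 82.125 = 4.3381
  elongated: (14 − 13.6875)² / 13.6875 = 0.0071
χ² = 2.9886 + 4.3381 + 0.0071 = 7.3338 ≈ 7.334
Degrees of freedom = 3 − 1 = 2; critical value at α = 0.05 is 5.991.
Since 7.334 > 5.991, we reject the null hypothesis — the data do not fit the 9:6:1 ratio.

7.334; not consistent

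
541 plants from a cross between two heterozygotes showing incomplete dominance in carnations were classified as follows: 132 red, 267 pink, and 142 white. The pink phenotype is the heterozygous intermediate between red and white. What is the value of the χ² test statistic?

With incomplete dominance, a heterozygote × heterozygote cross gives a 1:2:1 phenotypic ratio.
The 1:2:1 ratio has 4 parts, so with N = 541 the expected counts are:
  red: 541 × 1/4 = 135.25
  pink: 541 × 2/4 = 270.5
  white: 541 × 1/4 = 135.25
χ² = Σ (O − E)² / E
  red: (132 − 135.25)² / 135.25 = 0.0781
  pink: (267 − 270.5)² / 270.5 = 0.0453
  white: (142 − 135.25)² / 135.25 = 0.3369
χ² = 0.0781 + 0.0453 + 0.3369 = 0.4603 ≈ 0.460

0.460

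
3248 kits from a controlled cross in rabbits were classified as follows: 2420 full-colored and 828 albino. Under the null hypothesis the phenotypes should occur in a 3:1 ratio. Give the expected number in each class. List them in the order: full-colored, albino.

Under the 3:1 hypothesis (Σ ratio = 4, N = 3248):
  full-colored: 3248 × 3/4 = 2436
  albino: 3248 × 1/4 = 812

2436, 812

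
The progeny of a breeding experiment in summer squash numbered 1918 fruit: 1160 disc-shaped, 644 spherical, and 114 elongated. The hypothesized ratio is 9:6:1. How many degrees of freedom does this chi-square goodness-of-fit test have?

2

A goodness-of-fit test with 3 phenotype classes has df = 3 − 1 = 2.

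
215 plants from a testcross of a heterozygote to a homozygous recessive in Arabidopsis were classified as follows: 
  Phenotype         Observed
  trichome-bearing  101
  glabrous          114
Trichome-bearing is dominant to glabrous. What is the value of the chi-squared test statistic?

A testcross of a heterozygote (Aa × aa) gives a 1:1 phenotypic ratio.
Expected counts for N = 215 under a 1:1 ratio (total parts = 2):
  trichome-bearing: 215 × 1/2 = 107.5
  glabrous: 215 × 1/2 = 107.5
χ² = Σ (O − E)² / E
  trichome-bearing: (101 − 107.5)² / 107.5 = 0.3930
  glabrous: (114 − 107.5)² / 107.5 = 0.3930
χ² = 0.3930 + 0.3930 = 0.786

0.786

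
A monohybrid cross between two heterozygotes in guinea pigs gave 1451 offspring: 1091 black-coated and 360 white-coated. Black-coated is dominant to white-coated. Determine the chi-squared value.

0.028

For a monohybrid cross between heterozygotes with complete dominance, the expected phenotypic ratio is 3:1.
The 3:1 ratio has 4 parts, so with N = 1451 the expected counts are:
  black-coated: 1451 × 3/4 = 1088.25
  white-coated: 1451 × 1/4 = 362.75
χ² = Σ (O − E)² / E
  black-coated: (1091 − 1088.25)² / 1088.25 = 0.0069
  white-coated: (360 − 362.75)² / 362.75 = 0.0208
χ² = 0.0069 + 0.0208 = 0.0277 ≈ 0.028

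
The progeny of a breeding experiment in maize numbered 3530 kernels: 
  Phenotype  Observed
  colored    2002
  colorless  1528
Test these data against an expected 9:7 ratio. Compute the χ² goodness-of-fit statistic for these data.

Expected counts for N = 3530 under a 9:7 ratio (total parts = 16):
  colored: 3530 × 9/16 = 1985.625
  colorless: 3530 × 7/16 = 1544.375
χ² = Σ (O − E)² / E
  colored: (2002 − 1985.625)² / 1985.625 = 0.1350
  colorless: (1528 − 1544.375)² / 1544.375 = 0.1736
χ² = 0.1350 + 0.1736 = 0.3086 ≈ 0.309

0.309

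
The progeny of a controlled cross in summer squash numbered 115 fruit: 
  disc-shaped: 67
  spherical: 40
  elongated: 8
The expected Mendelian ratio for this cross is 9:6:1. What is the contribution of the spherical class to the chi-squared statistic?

0.226

The 9:6:1 ratio has 16 parts, so with N = 115 the expected counts are:
  disc-shaped: 115 × 9/16 = 64.6875
  spherical: 115 × 6/16 = 43.125
  elongated: 115 × 1/16 = 7.1875
Contribution of spherical: (40 − 43.125)² / 43.125 = 0.2264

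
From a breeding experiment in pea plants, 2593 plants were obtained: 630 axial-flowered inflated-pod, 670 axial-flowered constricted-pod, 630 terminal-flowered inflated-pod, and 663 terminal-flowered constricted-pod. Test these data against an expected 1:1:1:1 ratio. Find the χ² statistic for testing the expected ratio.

2.093

Under the 1:1:1:1 hypothesis (Σ ratio = 4, N = 2593):
  axial-flowered inflated-pod: 2593 × 1/4 = 648.25
  axial-flowered constricted-pod: 2593 × 1/4 = 648.25
  terminal-flowered inflated-pod: 2593 × 1/4 = 648.25
  terminal-flowered constricted-pod: 2593 × 1/4 = 648.25
χ² = Σ (O − E)² / E
  axial-flowered inflated-pod: (630 − 648.25)² / 648.25 = 0.5138
  axial-flowered constricted-pod: (670 − 648.25)² / 648.25 = 0.7298
  terminal-flowered inflated-pod: (630 − 648.25)² / 648.25 = 0.5138
  terminal-flowered constricted-pod: (663 − 648.25)² / 648.25 = 0.3356
χ² = 0.5138 + 0.7298 + 0.5138 + 0.3356 = 2.093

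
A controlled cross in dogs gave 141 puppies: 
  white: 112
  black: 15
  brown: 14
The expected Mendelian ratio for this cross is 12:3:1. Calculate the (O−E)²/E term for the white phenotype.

Under the 12:3:1 hypothesis (Σ ratio = 16, N = 141):
  white: 141 × 12/16 = 105.75
  black: 141 × 3/16 = 26.4375
  brown: 141 × 1/16 = 8.8125
Contribution of white: (112 − 105.75)² / 105.75 = 0.3694

0.369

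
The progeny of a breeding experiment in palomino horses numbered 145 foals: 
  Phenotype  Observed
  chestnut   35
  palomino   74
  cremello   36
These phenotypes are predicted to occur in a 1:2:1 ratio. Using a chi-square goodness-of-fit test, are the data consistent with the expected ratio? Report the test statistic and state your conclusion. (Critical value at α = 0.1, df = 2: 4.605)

The 1:2:1 ratio has 4 parts, so with N = 145 the expected counts are:
  chestnut: 145 × 1/4 = 36.25
  palomino: 145 × 2/4 = 72.5
  cremello: 145 × 1/4 = 36.25
χ² = Σ (O − E)² / E
  chestnut: (35 − 36.25)² / 36.25 = 0.0431
  palomino: (74 − 72.5)² / 72.5 = 0.0310
  cremello: (36 − 36.25)² / 36.25 = 0.0017
χ² = 0.0431 + 0.0310 + 0.0017 = 0.0758 ≈ 0.076
Degrees of freedom = 3 − 1 = 2; critical value at α = 0.1 is 4.605.
Since 0.076 < 4.605, we fail to reject the null hypothesis — the data are consistent with the 1:2:1 ratio.

0.076; consistent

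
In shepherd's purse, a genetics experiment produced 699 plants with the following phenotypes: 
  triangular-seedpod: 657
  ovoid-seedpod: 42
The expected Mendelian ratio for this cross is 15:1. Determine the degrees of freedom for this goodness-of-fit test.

A goodness-of-fit test with 2 phenotype classes has df = 2 − 1 = 1.

1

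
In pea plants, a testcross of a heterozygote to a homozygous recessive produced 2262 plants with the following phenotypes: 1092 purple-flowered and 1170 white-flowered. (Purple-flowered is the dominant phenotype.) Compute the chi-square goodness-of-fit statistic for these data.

A testcross of a heterozygote (Aa × aa) gives a 1:1 phenotypic ratio.
Under the 1:1 hypothesis (Σ ratio = 2, N = 2262):
  purple-flowered: 2262 × 1/2 = 1131
  white-flowered: 2262 × 1/2 = 1131
χ² = Σ (O − E)² / E
  purple-flowered: (1092 − 1131)² / 1131 = 1.3448
  white-flowered: (1170 − 1131)² / 1131 = 1.3448
χ² = 1.3448 + 1.3448 = 2.6896 ≈ 2.690

2.690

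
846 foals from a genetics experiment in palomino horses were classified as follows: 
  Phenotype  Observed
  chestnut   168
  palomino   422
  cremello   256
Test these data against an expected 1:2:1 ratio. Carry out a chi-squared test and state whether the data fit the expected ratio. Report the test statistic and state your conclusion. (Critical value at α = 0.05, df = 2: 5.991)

Expected counts for N = 846 under a 1:2:1 ratio (total parts = 4):
  chestnut: 846 × 1/4 = 211.5
  palomino: 846 × 2/4 = 423
  cremello: 846 × 1/4 = 211.5
χ² = Σ (O − E)² / E
  chestnut: (168 − 211.5)² / 211.5 = 8.9468
  palomino: (422 − 423)² / 423 = 0.0024
  cremello: (256 − 211.5)² / 211.5 = 9.3629
χ² = 8.9468 + 0.0024 + 9.3629 = 18.3121 ≈ 18.312
Degrees of freedom = 3 − 1 = 2; critical value at α = 0.05 is 5.991.
Since 18.312 > 5.991, we reject the null hypothesis — the data do not fit the 1:2:1 ratio.

18.312; not consistent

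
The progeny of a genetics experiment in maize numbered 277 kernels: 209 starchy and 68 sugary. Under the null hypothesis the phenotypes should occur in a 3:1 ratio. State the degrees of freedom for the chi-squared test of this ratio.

A goodness-of-fit test with 2 phenotype classes has df = 2 − 1 = 1.

1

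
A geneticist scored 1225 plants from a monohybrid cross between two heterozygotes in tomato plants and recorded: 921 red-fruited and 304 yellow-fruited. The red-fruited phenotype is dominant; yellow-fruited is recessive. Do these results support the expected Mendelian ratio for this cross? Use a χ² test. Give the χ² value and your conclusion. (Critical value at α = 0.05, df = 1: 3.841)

0.022; consistent

For a monohybrid cross between heterozygotes with complete dominance, the expected phenotypic ratio is 3:1.
Total ratio parts = 4. Expected numbers out of 1225:
  red-fruited: 1225 × 3/4 = 918.75
  yellow-fruited: 1225 × 1/4 = 306.25
χ² = Σ (O − E)² / E
  red-fruited: (921 − 918.75)² / 918.75 = 0.0055
  yellow-fruited: (304 − 306.25)² / 306.25 = 0.0165
χ² = 0.0055 + 0.0165 = 0.022
Degrees of freedom = 2 − 1 = 1; critical value at α = 0.05 is 3.841.
Since 0.022 < 3.841, we fail to reject the null hypothesis — the data are consistent with the 3:1 ratio.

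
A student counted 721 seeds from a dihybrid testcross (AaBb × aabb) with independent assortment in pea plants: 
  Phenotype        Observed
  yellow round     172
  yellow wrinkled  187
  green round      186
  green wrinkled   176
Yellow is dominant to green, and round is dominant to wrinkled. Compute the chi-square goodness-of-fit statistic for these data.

A dihybrid testcross with independent assortment gives a 1:1:1:1 ratio.
Total ratio parts = 4. Expected numbers out of 721:
  yellow round: 721 × 1/4 = 180.25
  yellow wrinkled: 721 × 1/4 = 180.25
  green round: 721 × 1/4 = 180.25
  green wrinkled: 721 × 1/4 = 180.25
χ² = Σ (O − E)² / E
  yellow round: (172 − 180.25)² / 180.25 = 0.3776
  yellow wrinkled: (187 − 180.25)² / 180.25 = 0.2528
  green round: (186 − 180.25)² / 180.25 = 0.1834
  green wrinkled: (176 − 180.25)² / 180.25 = 0.1002
χ² = 0.3776 + 0.2528 + 0.1834 + 0.1002 = 0.914

0.914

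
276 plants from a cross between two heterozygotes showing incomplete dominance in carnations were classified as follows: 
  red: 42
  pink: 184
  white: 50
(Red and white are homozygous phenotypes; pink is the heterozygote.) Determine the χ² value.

With incomplete dominance, a heterozygote × heterozygote cross gives a 1:2:1 phenotypic ratio.
Expected counts for N = 276 under a 1:2:1 ratio (total parts = 4):
  red: 276 × 1/4 = 69
  pink: 276 × 2/4 = 138
  white: 276 × 1/4 = 69
χ² = Σ (O − E)² / E
  red: (42 − 69)² / 69 = 10.5652
  pink: (184 − 138)² / 138 = 15.3333
  white: (50 − 69)² / 69 = 5.2319
χ² = 10.5652 + 15.3333 + 5.2319 = 31.1304 ≈ 31.130

31.130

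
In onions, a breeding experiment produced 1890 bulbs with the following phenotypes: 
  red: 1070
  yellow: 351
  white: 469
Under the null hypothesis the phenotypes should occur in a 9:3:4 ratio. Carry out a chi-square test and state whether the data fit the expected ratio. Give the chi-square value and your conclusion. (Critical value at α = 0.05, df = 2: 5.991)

0.103; consistent

Total ratio parts = 16. Expected numbers out of 1890:
  red: 1890 × 9/16 = 1063.125
  yellow: 1890 × 3/16 = 354.375
  white: 1890 × 4/16 = 472.5
χ² = Σ (O − E)² / E
  red: (1070 − 1063.125)² / 1063.125 = 0.0445
  yellow: (351 − 354.375)² / 354.375 = 0.0321
  white: (469 − 472.5)² / 472.5 = 0.0259
χ² = 0.0445 + 0.0321 + 0.0259 = 0.1025 ≈ 0.103
Degrees of freedom = 3 − 1 = 2; critical value at α = 0.05 is 5.991.
Since 0.103 < 5.991, we fail to reject the null hypothesis — the data are consistent with the 9:3:4 ratio.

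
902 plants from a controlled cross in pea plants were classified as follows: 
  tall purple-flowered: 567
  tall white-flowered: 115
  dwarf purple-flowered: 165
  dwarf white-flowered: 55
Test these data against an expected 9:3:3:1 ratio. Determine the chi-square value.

Under the 9:3:3:1 hypothesis (Σ ratio = 16, N = 902):
  tall purple-flowered: 902 × 9/16 = 507.375
  tall white-flowered: 902 × 3/16 = 169.125
  dwarf purple-flowered: 902 × 3/16 = 169.125
  dwarf white-flowered: 902 × 1/16 = 56.375
χ² = Σ (O − E)² / E
  tall purple-flowered: (567 − 507.375)² / 507.375 = 7.0069
  tall white-flowered: (115 − 169.125)² / 169.125 = 17.3216
  dwarf purple-flowered: (165 − 169.125)² / 169.125 = 0.1006
  dwarf white-flowered: (55 − 56.375)² / 56.375 = 0.0335
χ² = 7.0069 + 17.3216 + 0.1006 + 0.0335 = 24.4626 ≈ 24.463

24.463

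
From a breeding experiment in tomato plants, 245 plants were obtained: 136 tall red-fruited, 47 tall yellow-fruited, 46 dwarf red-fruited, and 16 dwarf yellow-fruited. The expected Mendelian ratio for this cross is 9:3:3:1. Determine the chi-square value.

0.079

The 9:3:3:1 ratio has 16 parts, so with N = 245 the expected counts are:
  tall red-fruited: 245 × 9/16 = 137.8125
  tall yellow-fruited: 245 × 3/16 = 45.9375
  dwarf red-fruited: 245 × 3/16 = 45.9375
  dwarf yellow-fruited: 245 × 1/16 = 15.3125
χ² = Σ (O − E)² / E
  tall red-fruited: (136 − 137.8125)² / 137.8125 = 0.0238
  tall yellow-fruited: (47 − 45.9375)² / 45.9375 = 0.0246
  dwarf red-fruited: (46 − 45.9375)² / 45.9375 = 0.0001
  dwarf yellow-fruited: (16 − 15.3125)² / 15.3125 = 0.0309
χ² = 0.0238 + 0.0246 + 0.0001 + 0.0309 = 0.0794 ≈ 0.079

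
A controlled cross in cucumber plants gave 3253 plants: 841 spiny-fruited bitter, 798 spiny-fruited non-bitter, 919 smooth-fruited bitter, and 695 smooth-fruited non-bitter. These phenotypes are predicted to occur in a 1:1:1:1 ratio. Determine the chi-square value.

Expected counts for N = 3253 under a 1:1:1:1 ratio (total parts = 4):
  spiny-fruited bitter: 3253 × 1/4 = 813.25
  spiny-fruited non-bitter: 3253 × 1/4 = 813.25
  smooth-fruited bitter: 3253 × 1/4 = 813.25
  smooth-fruited non-bitter: 3253 × 1/4 = 813.25
χ² = Σ (O − E)² / E
  spiny-fruited bitter: (841 − 813.25)² / 813.25 = 0.9469
  spiny-fruited non-bitter: (798 − 813.25)² / 813.25 = 0.2860
  smooth-fruited bitter: (919 − 813.25)² / 813.25 = 13.7511
  smooth-fruited non-bitter: (695 − 813.25)² / 813.25 = 17.1941
χ² = 0.9469 + 0.2860 + 13.7511 + 17.1941 = 32.1781 ≈ 32.178

32.178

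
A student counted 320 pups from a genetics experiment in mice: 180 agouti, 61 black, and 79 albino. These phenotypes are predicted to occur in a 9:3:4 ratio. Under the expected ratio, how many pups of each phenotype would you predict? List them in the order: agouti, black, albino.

Total ratio parts = 16. Expected numbers out of 320:
  agouti: 320 × 9/16 = 180
  black: 320 × 3/16 = 60
  albino: 320 × 4/16 = 80

180, 60, 80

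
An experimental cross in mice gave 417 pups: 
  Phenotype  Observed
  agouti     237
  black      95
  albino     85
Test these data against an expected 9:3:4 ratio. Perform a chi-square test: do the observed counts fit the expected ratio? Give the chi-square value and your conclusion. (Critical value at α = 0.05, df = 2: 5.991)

Total ratio parts = 16. Expected numbers out of 417:
  agouti: 417 × 9/16 = 234.5625
  black: 417 × 3/16 = 78.1875
  albino: 417 × 4/16 = 104.25
χ² = Σ (O − E)² / E
  agouti: (237 − 234.5625)² / 234.5625 = 0.0253
  black: (95 − 78.1875)² / 78.1875 = 3.6152
  albino: (85 − 104.25)² / 104.25 = 3.5546
χ² = 0.0253 + 3.6152 + 3.5546 = 7.1951 ≈ 7.195
Degrees of freedom = 3 − 1 = 2; critical value at α = 0.05 is 5.991.
Since 7.195 > 5.991, we reject the null hypothesis — the data do not fit the 9:3:4 ratio.

7.195; not consistent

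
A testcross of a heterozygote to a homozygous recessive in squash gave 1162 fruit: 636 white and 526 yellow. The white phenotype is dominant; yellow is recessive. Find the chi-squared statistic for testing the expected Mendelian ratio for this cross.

A testcross of a heterozygote (Aa × aa) gives a 1:1 phenotypic ratio.
The 1:1 ratio has 2 parts, so with N = 1162 the expected counts are:
  white: 1162 × 1/2 = 581
  yellow: 1162 × 1/2 = 581
χ² = Σ (O − E)² / E
  white: (636 − 581)² / 581 = 5.2065
  yellow: (526 − 581)² / 581 = 5.2065
χ² = 5.2065 + 5.2065 = 10.413

10.413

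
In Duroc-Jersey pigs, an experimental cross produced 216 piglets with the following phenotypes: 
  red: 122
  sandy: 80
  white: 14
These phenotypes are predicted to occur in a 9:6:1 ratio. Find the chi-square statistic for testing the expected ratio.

0.033

Total ratio parts = 16. Expected numbers out of 216:
  red: 216 × 9/16 = 121.5
  sandy: 216 × 6/16 = 81
  white: 216 × 1/16 = 13.5
χ² = Σ (O − E)² / E
  red: (122 − 121.5)² / 121.5 = 0.0021
  sandy: (80 − 81)² / 81 = 0.0123
  white: (14 − 13.5)² / 13.5 = 0.0185
χ² = 0.0021 + 0.0123 + 0.0185 = 0.0329 ≈ 0.033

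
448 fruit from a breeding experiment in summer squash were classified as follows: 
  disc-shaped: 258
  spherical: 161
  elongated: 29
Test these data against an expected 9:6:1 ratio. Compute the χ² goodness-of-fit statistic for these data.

0.470

Total ratio parts = 16. Expected numbers out of 448:
  disc-shaped: 448 × 9/16 = 252
  spherical: 448 × 6/16 = 168
  elongated: 448 × 1/16 = 28
χ² = Σ (O − E)² / E
  disc-shaped: (258 − 252)² / 252 = 0.1429
  spherical: (161 − 168)² / 168 = 0.2917
  elongated: (29 − 28)² / 28 = 0.0357
χ² = 0.1429 + 0.2917 + 0.0357 = 0.4703 ≈ 0.470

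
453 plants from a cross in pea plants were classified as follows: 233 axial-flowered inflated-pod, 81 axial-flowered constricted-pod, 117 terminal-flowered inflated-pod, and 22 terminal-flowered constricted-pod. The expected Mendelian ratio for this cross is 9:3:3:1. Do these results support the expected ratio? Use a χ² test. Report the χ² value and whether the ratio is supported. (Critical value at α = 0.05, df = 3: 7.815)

15.560; not consistent

Under the 9:3:3:1 hypothesis (Σ ratio = 16, N = 453):
  axial-flowered inflated-pod: 453 × 9/16 = 254.8125
  axial-flowered constricted-pod: 453 × 3/16 = 84.9375
  terminal-flowered inflated-pod: 453 × 3/16 = 84.9375
  terminal-flowered constricted-pod: 453 × 1/16 = 28.3125
χ² = Σ (O − E)² / E
  axial-flowered inflated-pod: (233 − 254.8125)² / 254.8125 = 1.8672
  axial-flowered constricted-pod: (81 − 84.9375)² / 84.9375 = 0.1825
  terminal-flowered inflated-pod: (117 − 84.9375)² / 84.9375 = 12.1031
  terminal-flowered constricted-pod: (22 − 28.3125)² / 28.3125 = 1.4074
χ² = 1.8672 + 0.1825 + 12.1031 + 1.4074 = 15.5602 ≈ 15.560
Degrees of freedom = 4 − 1 = 3; critical value at α = 0.05 is 7.815.
Since 15.560 > 7.815, we reject the null hypothesis — the data do not fit the 9:3:3:1 ratio.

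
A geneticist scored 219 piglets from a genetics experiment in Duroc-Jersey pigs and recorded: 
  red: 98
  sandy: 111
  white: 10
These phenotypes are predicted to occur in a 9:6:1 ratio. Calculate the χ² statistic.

16.296

Under the 9:6:1 hypothesis (Σ ratio = 16, N = 219):
  red: 219 × 9/16 = 123.1875
  sandy: 219 × 6/16 = 82.125
  white: 219 × 1/16 = 13.6875
χ² = Σ (O − E)² / E
  red: (98 − 123.1875)² / 123.1875 = 5.1500
  sandy: (111 − 82.125)² / 82.125 = 10.1524
  white: (10 − 13.6875)² / 13.6875 = 0.9934
χ² = 5.1500 + 10.1524 + 0.9934 = 16.2958 ≈ 16.296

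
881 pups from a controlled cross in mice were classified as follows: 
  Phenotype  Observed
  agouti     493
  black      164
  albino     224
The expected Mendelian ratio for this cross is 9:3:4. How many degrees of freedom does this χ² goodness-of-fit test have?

A goodness-of-fit test with 3 phenotype classes has df = 3 − 1 = 2.

2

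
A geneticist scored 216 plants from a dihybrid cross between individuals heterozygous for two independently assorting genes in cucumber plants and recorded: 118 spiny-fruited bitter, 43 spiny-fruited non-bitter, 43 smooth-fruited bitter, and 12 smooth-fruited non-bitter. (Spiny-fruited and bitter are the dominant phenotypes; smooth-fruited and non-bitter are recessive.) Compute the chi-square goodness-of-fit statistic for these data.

0.576

A dihybrid F₂ with independent assortment and complete dominance at both loci gives a 9:3:3:1 phenotypic ratio.
Total ratio parts = 16. Expected numbers out of 216:
  spiny-fruited bitter: 216 × 9/16 = 121.5
  spiny-fruited non-bitter: 216 × 3/16 = 40.5
  smooth-fruited bitter: 216 × 3/16 = 40.5
  smooth-fruited non-bitter: 216 × 1/16 = 13.5
χ² = Σ (O − E)² / E
  spiny-fruited bitter: (118 − 121.5)² / 121.5 = 0.1008
  spiny-fruited non-bitter: (43 − 40.5)² / 40.5 = 0.1543
  smooth-fruited bitter: (43 − 40.5)² / 40.5 = 0.1543
  smooth-fruited non-bitter: (12 − 13.5)² / 13.5 = 0.1667
χ² = 0.1008 + 0.1543 + 0.1543 + 0.1667 = 0.5761 ≈ 0.576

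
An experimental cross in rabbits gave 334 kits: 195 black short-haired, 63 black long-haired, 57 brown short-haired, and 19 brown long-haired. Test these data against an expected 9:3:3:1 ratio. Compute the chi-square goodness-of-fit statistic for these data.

0.946

Under the 9:3:3:1 hypothesis (Σ ratio = 16, N = 334):
  black short-haired: 334 × 9/16 = 187.875
  black long-haired: 334 × 3/16 = 62.625
  brown short-haired: 334 × 3/16 = 62.625
  brown long-haired: 334 × 1/16 = 20.875
χ² = Σ (O − E)² / E
  black short-haired: (195 − 187.875)² / 187.875 = 0.2702
  black long-haired: (63 − 62.625)² / 62.625 = 0.0022
  brown short-haired: (57 − 62.625)² / 62.625 = 0.5052
  brown long-haired: (19 − 20.875)² / 20.875 = 0.1684
χ² = 0.2702 + 0.0022 + 0.5052 + 0.1684 = 0.946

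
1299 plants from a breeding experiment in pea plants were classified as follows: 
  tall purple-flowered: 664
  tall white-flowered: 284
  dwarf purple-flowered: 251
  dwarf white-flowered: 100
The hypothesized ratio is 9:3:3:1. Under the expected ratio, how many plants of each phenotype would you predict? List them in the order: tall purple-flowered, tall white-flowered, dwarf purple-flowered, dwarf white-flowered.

Under the 9:3:3:1 hypothesis (Σ ratio = 16, N = 1299):
  tall purple-flowered: 1299 × 9/16 = 730.6875
  tall white-flowered: 1299 × 3/16 = 243.5625
  dwarf purple-flowered: 1299 × 3/16 = 243.5625
  dwarf white-flowered: 1299 × 1/16 = 81.1875

730.6875, 243.5625, 243.5625, 81.1875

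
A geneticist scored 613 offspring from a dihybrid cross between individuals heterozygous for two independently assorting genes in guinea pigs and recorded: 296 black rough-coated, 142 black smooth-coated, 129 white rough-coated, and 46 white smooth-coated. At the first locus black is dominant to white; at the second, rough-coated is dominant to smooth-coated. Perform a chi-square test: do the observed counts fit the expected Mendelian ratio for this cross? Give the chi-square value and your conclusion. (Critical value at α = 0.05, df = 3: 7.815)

16.545; not consistent

A dihybrid F₂ with independent assortment and complete dominance at both loci gives a 9:3:3:1 phenotypic ratio.
Total ratio parts = 16. Expected numbers out of 613:
  black rough-coated: 613 × 9/16 = 344.8125
  black smooth-coated: 613 × 3/16 = 114.9375
  white rough-coated: 613 × 3/16 = 114.9375
  white smooth-coated: 613 × 1/16 = 38.3125
χ² = Σ (O − E)² / E
  black rough-coated: (296 − 344.8125)² / 344.8125 = 6.9100
  black smooth-coated: (142 − 114.9375)² / 114.9375 = 6.3720
  white rough-coated: (129 − 114.9375)² / 114.9375 = 1.7205
  white smooth-coated: (46 − 38.3125)² / 38.3125 = 1.5425
χ² = 6.9100 + 6.3720 + 1.7205 + 1.5425 = 16.545
Degrees of freedom = 4 − 1 = 3; critical value at α = 0.05 is 7.815.
Since 16.545 > 7.815, we reject the null hypothesis — the data do not fit the 9:3:3:1 ratio.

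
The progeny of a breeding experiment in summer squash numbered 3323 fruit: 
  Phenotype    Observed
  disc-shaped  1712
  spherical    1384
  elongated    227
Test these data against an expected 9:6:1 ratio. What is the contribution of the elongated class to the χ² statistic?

Total ratio parts = 16. Expected numbers out of 3323:
  disc-shaped: 3323 × 9/16 = 1869.1875
  spherical: 3323 × 6/16 = 1246.125
  elongated: 3323 × 1/16 = 207.6875
Contribution of elongated: (227 − 207.6875)² / 207.6875 = 1.7958

1.796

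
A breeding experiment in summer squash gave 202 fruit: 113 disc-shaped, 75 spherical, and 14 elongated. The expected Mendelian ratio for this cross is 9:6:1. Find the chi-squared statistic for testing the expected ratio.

0.161

Total ratio parts = 16. Expected numbers out of 202:
  disc-shaped: 202 × 9/16 = 113.625
  spherical: 202 × 6/16 = 75.75
  elongated: 202 × 1/16 = 12.625
χ² = Σ (O − E)² / E
  disc-shaped: (113 − 113.625)² / 113.625 = 0.0034
  spherical: (75 − 75.75)² / 75.75 = 0.0074
  elongated: (14 − 12.625)² / 12.625 = 0.1498
χ² = 0.0034 + 0.0074 + 0.1498 = 0.1606 ≈ 0.161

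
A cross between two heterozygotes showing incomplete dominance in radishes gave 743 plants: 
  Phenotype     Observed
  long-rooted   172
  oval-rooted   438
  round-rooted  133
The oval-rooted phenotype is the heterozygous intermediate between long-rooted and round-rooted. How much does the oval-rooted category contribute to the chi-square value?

11.904

With incomplete dominance, a heterozygote × heterozygote cross gives a 1:2:1 phenotypic ratio.
Expected counts for N = 743 under a 1:2:1 ratio (total parts = 4):
  long-rooted: 743 × 1/4 = 185.75
  oval-rooted: 743 × 2/4 = 371.5
  round-rooted: 743 × 1/4 = 185.75
Contribution of oval-rooted: (438 − 371.5)² / 371.5 = 11.9038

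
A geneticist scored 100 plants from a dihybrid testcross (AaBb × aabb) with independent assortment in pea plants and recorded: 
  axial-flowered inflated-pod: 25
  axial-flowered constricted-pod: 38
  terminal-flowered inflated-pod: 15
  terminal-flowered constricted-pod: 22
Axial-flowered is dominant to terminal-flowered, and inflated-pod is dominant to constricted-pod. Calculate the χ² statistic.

11.120

A dihybrid testcross with independent assortment gives a 1:1:1:1 ratio.
Expected counts for N = 100 under a 1:1:1:1 ratio (total parts = 4):
  axial-flowered inflated-pod: 100 × 1/4 = 25
  axial-flowered constricted-pod: 100 × 1/4 = 25
  terminal-flowered inflated-pod: 100 × 1/4 = 25
  terminal-flowered constricted-pod: 100 × 1/4 = 25
χ² = Σ (O − E)² / E
  axial-flowered inflated-pod: (25 − 25)² / 25 = 0.0000
  axial-flowered constricted-pod: (38 − 25)² / 25 = 6.7600
  terminal-flowered inflated-pod: (15 − 25)² / 25 = 4.0000
  terminal-flowered constricted-pod: (22 − 25)² / 25 = 0.3600
χ² = 0.0000 + 6.7600 + 4.0000 + 0.3600 = 11.120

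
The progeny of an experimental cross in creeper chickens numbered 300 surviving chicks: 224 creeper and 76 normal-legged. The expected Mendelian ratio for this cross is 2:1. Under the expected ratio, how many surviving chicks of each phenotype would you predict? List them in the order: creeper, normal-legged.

Expected counts for N = 300 under a 2:1 ratio (total parts = 3):
  creeper: 300 × 2/3 = 200
  normal-legged: 300 × 1/3 = 100

200, 100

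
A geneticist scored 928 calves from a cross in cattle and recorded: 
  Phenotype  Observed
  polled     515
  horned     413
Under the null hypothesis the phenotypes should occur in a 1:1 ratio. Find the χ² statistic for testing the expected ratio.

The 1:1 ratio has 2 parts, so with N = 928 the expected counts are:
  polled: 928 × 1/2 = 464
  horned: 928 × 1/2 = 464
χ² = Σ (O − E)² / E
  polled: (515 − 464)² / 464 = 5.6056
  horned: (413 − 464)² / 464 = 5.6056
χ² = 5.6056 + 5.6056 = 11.2112 ≈ 11.211

11.211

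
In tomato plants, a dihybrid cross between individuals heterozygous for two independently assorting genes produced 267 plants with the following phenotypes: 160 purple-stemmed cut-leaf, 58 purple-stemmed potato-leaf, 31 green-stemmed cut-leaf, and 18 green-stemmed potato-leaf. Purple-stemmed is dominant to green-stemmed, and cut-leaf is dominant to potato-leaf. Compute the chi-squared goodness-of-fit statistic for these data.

A dihybrid F₂ with independent assortment and complete dominance at both loci gives a 9:3:3:1 phenotypic ratio.
Under the 9:3:3:1 hypothesis (Σ ratio = 16, N = 267):
  purple-stemmed cut-leaf: 267 × 9/16 = 150.1875
  purple-stemmed potato-leaf: 267 × 3/16 = 50.0625
  green-stemmed cut-leaf: 267 × 3/16 = 50.0625
  green-stemmed potato-leaf: 267 × 1/16 = 16.6875
χ² = Σ (O − E)² / E
  purple-stemmed cut-leaf: (160 − 150.1875)² / 150.1875 = 0.6411
  purple-stemmed potato-leaf: (58 − 50.0625)² / 50.0625 = 1.2585
  green-stemmed cut-leaf: (31 − 50.0625)² / 50.0625 = 7.2585
  green-stemmed potato-leaf: (18 − 16.6875)² / 16.6875 = 0.1032
χ² = 0.6411 + 1.2585 + 7.2585 + 0.1032 = 9.2613 ≈ 9.261

9.261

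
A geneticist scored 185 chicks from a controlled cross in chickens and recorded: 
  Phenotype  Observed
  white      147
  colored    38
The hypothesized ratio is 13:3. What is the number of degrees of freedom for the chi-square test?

A goodness-of-fit test with 2 phenotype classes has df = 2 − 1 = 1.

1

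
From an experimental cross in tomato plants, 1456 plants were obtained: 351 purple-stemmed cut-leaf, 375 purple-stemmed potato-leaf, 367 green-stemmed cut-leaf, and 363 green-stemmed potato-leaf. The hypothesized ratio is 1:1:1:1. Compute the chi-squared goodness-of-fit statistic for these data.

0.824

Under the 1:1:1:1 hypothesis (Σ ratio = 4, N = 1456):
  purple-stemmed cut-leaf: 1456 × 1/4 = 364
  purple-stemmed potato-leaf: 1456 × 1/4 = 364
  green-stemmed cut-leaf: 1456 × 1/4 = 364
  green-stemmed potato-leaf: 1456 × 1/4 = 364
χ² = Σ (O − E)² / E
  purple-stemmed cut-leaf: (351 − 364)² / 364 = 0.4643
  purple-stemmed potato-leaf: (375 − 364)² / 364 = 0.3324
  green-stemmed cut-leaf: (367 − 364)² / 364 = 0.0247
  green-stemmed potato-leaf: (363 − 364)² / 364 = 0.0027
χ² = 0.4643 + 0.3324 + 0.0247 + 0.0027 = 0.8241 ≈ 0.824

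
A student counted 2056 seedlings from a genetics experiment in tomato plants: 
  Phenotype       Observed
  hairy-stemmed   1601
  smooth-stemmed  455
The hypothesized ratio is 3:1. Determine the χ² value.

Expected counts for N = 2056 under a 3:1 ratio (total parts = 4):
  hairy-stemmed: 2056 × 3/4 = 1542
  smooth-stemmed: 2056 × 1/4 = 514
χ² = Σ (O − E)² / E
  hairy-stemmed: (1601 − 1542)² / 1542 = 2.2575
  smooth-stemmed: (455 − 514)² / 514 = 6.7724
χ² = 2.2575 + 6.7724 = 9.0299 ≈ 9.030

9.030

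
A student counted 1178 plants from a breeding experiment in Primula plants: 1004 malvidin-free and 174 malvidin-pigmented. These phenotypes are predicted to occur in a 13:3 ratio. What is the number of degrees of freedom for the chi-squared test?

1

A goodness-of-fit test with 2 phenotype classes has df = 2 − 1 = 1.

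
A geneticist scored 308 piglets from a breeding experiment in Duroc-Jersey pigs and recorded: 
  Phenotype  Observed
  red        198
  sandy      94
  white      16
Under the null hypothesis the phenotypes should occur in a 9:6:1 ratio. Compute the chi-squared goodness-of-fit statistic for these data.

8.087

Under the 9:6:1 hypothesis (Σ ratio = 16, N = 308):
  red: 308 × 9/16 = 173.25
  sandy: 308 × 6/16 = 115.5
  white: 308 × 1/16 = 19.25
χ² = Σ (O − E)² / E
  red: (198 − 173.25)² / 173.25 = 3.5357
  sandy: (94 − 115.5)² / 115.5 = 4.0022
  white: (16 − 19.25)² / 19.25 = 0.5487
χ² = 3.5357 + 4.0022 + 0.5487 = 8.0866 ≈ 8.087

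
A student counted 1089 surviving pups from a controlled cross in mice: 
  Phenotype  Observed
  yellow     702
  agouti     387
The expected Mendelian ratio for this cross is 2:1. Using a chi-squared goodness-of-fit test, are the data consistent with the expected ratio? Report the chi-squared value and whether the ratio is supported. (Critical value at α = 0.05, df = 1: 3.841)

Expected counts for N = 1089 under a 2:1 ratio (total parts = 3):
  yellow: 1089 × 2/3 = 726
  agouti: 1089 × 1/3 = 363
χ² = Σ (O − E)² / E
  yellow: (702 − 726)² / 726 = 0.7934
  agouti: (387 − 363)² / 363 = 1.5868
χ² = 0.7934 + 1.5868 = 2.3802 ≈ 2.380
Degrees of freedom = 2 − 1 = 1; critical value at α = 0.05 is 3.841.
Since 2.380 < 3.841, we fail to reject the null hypothesis — the data are consistent with the 2:1 ratio.

2.380; consistent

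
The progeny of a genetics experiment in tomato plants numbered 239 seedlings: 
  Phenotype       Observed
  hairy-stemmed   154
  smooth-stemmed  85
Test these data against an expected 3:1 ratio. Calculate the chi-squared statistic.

Total ratio parts = 4. Expected numbers out of 239:
  hairy-stemmed: 239 × 3/4 = 179.25
  smooth-stemmed: 239 × 1/4 = 59.75
χ² = Σ (O − E)² / E
  hairy-stemmed: (154 − 179.25)² / 179.25 = 3.5568
  smooth-stemmed: (85 − 59.75)² / 59.75 = 10.6705
χ² = 3.5568 + 10.6705 = 14.2273 ≈ 14.227

14.227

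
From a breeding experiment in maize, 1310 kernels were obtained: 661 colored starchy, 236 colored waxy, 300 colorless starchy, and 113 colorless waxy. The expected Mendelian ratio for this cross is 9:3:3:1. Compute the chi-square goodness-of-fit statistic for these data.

Under the 9:3:3:1 hypothesis (Σ ratio = 16, N = 1310):
  colored starchy: 1310 × 9/16 = 736.875
  colored waxy: 1310 × 3/16 = 245.625
  colorless starchy: 1310 × 3/16 = 245.625
  colorless waxy: 1310 × 1/16 = 81.875
χ² = Σ (O − E)² / E
  colored starchy: (661 − 736.875)² / 736.875 = 7.8127
  colored waxy: (236 − 245.625)² / 245.625 = 0.3772
  colorless starchy: (300 − 245.625)² / 245.625 = 12.0372
  colorless waxy: (113 − 81.875)² / 81.875 = 11.8323
χ² = 7.8127 + 0.3772 + 12.0372 + 11.8323 = 32.0594 ≈ 32.059

32.059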